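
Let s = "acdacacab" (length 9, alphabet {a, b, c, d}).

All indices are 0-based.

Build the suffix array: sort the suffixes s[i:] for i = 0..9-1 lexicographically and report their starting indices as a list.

[7, 5, 3, 0, 8, 6, 4, 1, 2]

rank→(start, suffix):
  0 → (7, 'ab')
  1 → (5, 'acab')
  2 → (3, 'acacab')
  3 → (0, 'acdacacab')
  4 → (8, 'b')
  5 → (6, 'cab')
  6 → (4, 'cacab')
  7 → (1, 'cdacacab')
  8 → (2, 'dacacab')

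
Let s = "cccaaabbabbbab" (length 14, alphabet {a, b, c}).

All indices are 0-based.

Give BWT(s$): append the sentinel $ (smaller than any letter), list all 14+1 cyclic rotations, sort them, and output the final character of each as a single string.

bcabababbbaacc$

rank  rotation         last
    0  $cccaaabbabbbab  b
    1  aaabbabbbab$ccc  c
    2  aabbabbbab$ccca  a
    3  ab$cccaaabbabbb  b
    4  abbabbbab$cccaa  a
    5  abbbab$cccaaabb  b
    6  b$cccaaabbabbba  a
    7  bab$cccaaabbabb  b
    8  babbbab$cccaaab  b
    9  bbab$cccaaabbab  b
   10  bbabbbab$cccaaa  a
   11  bbbab$cccaaabba  a
   12  caaabbabbbab$cc  c
   13  ccaaabbabbbab$c  c
   14  cccaaabbabbbab$  $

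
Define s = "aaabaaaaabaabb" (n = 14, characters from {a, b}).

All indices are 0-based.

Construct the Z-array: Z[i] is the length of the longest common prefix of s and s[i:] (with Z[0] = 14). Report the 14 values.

Z[0]=14
i=1: i≥r, start 0; Z[1]=2 extend→box=[1,3)
i=2: min(r-i=1, Z[1]=2)=1; Z[2]=1
i=3: i≥r, start 0; Z[3]=0
i=4: i≥r, start 0; Z[4]=3 extend→box=[4,7)
i=5: min(r-i=2, Z[1]=2)=2; Z[5]=3 extend→box=[5,8)
i=6: min(r-i=2, Z[1]=2)=2; Z[6]=6 extend→box=[6,12)
i=7: min(r-i=5, Z[1]=2)=2; Z[7]=2
i=8: min(r-i=4, Z[2]=1)=1; Z[8]=1
i=9: min(r-i=3, Z[3]=0)=0; Z[9]=0
i=10: min(r-i=2, Z[4]=3)=2; Z[10]=2
i=11: min(r-i=1, Z[5]=3)=1; Z[11]=1
i=12: i≥r, start 0; Z[12]=0
i=13: i≥r, start 0; Z[13]=0

[14, 2, 1, 0, 3, 3, 6, 2, 1, 0, 2, 1, 0, 0]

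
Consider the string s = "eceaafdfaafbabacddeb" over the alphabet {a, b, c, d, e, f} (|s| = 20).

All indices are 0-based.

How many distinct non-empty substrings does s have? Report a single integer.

192

rank | idx | suffix
   0 |   8 | aafbabacddeb
   1 |   3 | aafdfaafbabacddeb
   2 |  12 | abacddeb
   3 |  14 | acddeb
   4 |   9 | afbabacddeb
   5 |   4 | afdfaafbabacddeb
   6 |  19 | b
   7 |  11 | babacddeb
   8 |  13 | bacddeb
   9 |  15 | cddeb
  10 |   1 | ceaafdfaafbabacddeb
  11 |  16 | ddeb
  12 |  17 | deb
  13 |   6 | dfaafbabacddeb
  14 |   2 | eaafdfaafbabacddeb
  15 |  18 | eb
  16 |   0 | eceaafdfaafbabacddeb
  17 |   7 | faafbabacddeb
  18 |  10 | fbabacddeb
  19 |   5 | fdfaafbabacddeb

SA = [8, 3, 12, 14, 9, 4, 19, 11, 13, 15, 1, 16, 17, 6, 2, 18, 0, 7, 10, 5]
i: (SA[i-1],SA[i]) lcp shared
  1: (8,3) 3 'aaf'
  2: (3,12) 1 'a'
  3: (12,14) 1 'a'
  4: (14,9) 1 'a'
  5: (9,4) 2 'af'
  6: (4,19) 0 ''
  7: (19,11) 1 'b'
  8: (11,13) 2 'ba'
  9: (13,15) 0 ''
  10: (15,1) 1 'c'
  11: (1,16) 0 ''
  12: (16,17) 1 'd'
  13: (17,6) 1 'd'
  14: (6,2) 0 ''
  15: (2,18) 1 'e'
  16: (18,0) 1 'e'
  17: (0,7) 0 ''
  18: (7,10) 1 'f'
  19: (10,5) 1 'f'

n(n+1)/2 = 20·21/2 = 210
Σ LCP = 0 + 3 + 1 + 1 + 1 + 2 + 0 + 1 + 2 + 0 + 1 + 0 + 1 + 1 + 0 + 1 + 1 + 0 + 1 + 1 = 18
distinct = 210 − 18 = 192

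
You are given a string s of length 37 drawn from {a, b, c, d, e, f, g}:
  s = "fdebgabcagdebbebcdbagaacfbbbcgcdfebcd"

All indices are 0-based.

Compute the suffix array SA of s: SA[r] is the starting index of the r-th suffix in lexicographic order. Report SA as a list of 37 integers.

sorted suffixes:
  #0 SA[0]=21  'aacfbbbcgcdfebcd'
  #1 SA[1]=5  'abcagdebbebcdbagaacfbbbcgcdfebcd'
  #2 SA[2]=22  'acfbbbcgcdfebcd'
  #3 SA[3]=19  'agaacfbbbcgcdfebcd'
  #4 SA[4]=8  'agdebbebcdbagaacfbbbcgcdfebcd'
  #5 SA[5]=18  'bagaacfbbbcgcdfebcd'
  #6 SA[6]=25  'bbbcgcdfebcd'
  #7 SA[7]=26  'bbcgcdfebcd'
  #8 SA[8]=12  'bbebcdbagaacfbbbcgcdfebcd'
  #9 SA[9]=6  'bcagdebbebcdbagaacfbbbcgcdfebcd'
  #10 SA[10]=34  'bcd'
  #11 SA[11]=15  'bcdbagaacfbbbcgcdfebcd'
  #12 SA[12]=27  'bcgcdfebcd'
  #13 SA[13]=13  'bebcdbagaacfbbbcgcdfebcd'
  #14 SA[14]=3  'bgabcagdebbebcdbagaacfbbbcgcdfebcd'
  #15 SA[15]=7  'cagdebbebcdbagaacfbbbcgcdfebcd'
  #16 SA[16]=35  'cd'
  #17 SA[17]=16  'cdbagaacfbbbcgcdfebcd'
  #18 SA[18]=30  'cdfebcd'
  #19 SA[19]=23  'cfbbbcgcdfebcd'
  #20 SA[20]=28  'cgcdfebcd'
  #21 SA[21]=36  'd'
  #22 SA[22]=17  'dbagaacfbbbcgcdfebcd'
  #23 SA[23]=10  'debbebcdbagaacfbbbcgcdfebcd'
  #24 SA[24]=1  'debgabcagdebbebcdbagaacfbbbcgcdfebcd'
  #25 SA[25]=31  'dfebcd'
  #26 SA[26]=11  'ebbebcdbagaacfbbbcgcdfebcd'
  #27 SA[27]=33  'ebcd'
  #28 SA[28]=14  'ebcdbagaacfbbbcgcdfebcd'
  #29 SA[29]=2  'ebgabcagdebbebcdbagaacfbbbcgcdfebcd'
  #30 SA[30]=24  'fbbbcgcdfebcd'
  #31 SA[31]=0  'fdebgabcagdebbebcdbagaacfbbbcgcdfebcd'
  #32 SA[32]=32  'febcd'
  #33 SA[33]=20  'gaacfbbbcgcdfebcd'
  #34 SA[34]=4  'gabcagdebbebcdbagaacfbbbcgcdfebcd'
  #35 SA[35]=29  'gcdfebcd'
  #36 SA[36]=9  'gdebbebcdbagaacfbbbcgcdfebcd'

[21, 5, 22, 19, 8, 18, 25, 26, 12, 6, 34, 15, 27, 13, 3, 7, 35, 16, 30, 23, 28, 36, 17, 10, 1, 31, 11, 33, 14, 2, 24, 0, 32, 20, 4, 29, 9]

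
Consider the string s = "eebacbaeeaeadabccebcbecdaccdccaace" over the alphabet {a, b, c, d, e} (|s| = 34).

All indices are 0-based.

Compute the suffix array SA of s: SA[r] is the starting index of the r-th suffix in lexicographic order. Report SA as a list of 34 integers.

rank | idx | suffix
   0 |  30 | aace
   1 |  13 | abccebcbecdaccdccaace
   2 |   3 | acbaeeaeadabccebcbecdaccdccaace
   3 |  24 | accdccaace
   4 |  31 | ace
   5 |  11 | adabccebcbecdaccdccaace
   6 |   9 | aeadabccebcbecdaccdccaace
   7 |   6 | aeeaeadabccebcbecdaccdccaace
   8 |   2 | bacbaeeaeadabccebcbecdaccdccaace
   9 |   5 | baeeaeadabccebcbecdaccdccaace
  10 |  18 | bcbecdaccdccaace
  11 |  14 | bccebcbecdaccdccaace
  12 |  20 | becdaccdccaace
  13 |  29 | caace
  14 |   4 | cbaeeaeadabccebcbecdaccdccaace
  15 |  19 | cbecdaccdccaace
  16 |  28 | ccaace
  17 |  25 | ccdccaace
  18 |  15 | ccebcbecdaccdccaace
  19 |  22 | cdaccdccaace
  20 |  26 | cdccaace
  21 |  32 | ce
  22 |  16 | cebcbecdaccdccaace
  23 |  12 | dabccebcbecdaccdccaace
  24 |  23 | daccdccaace
  25 |  27 | dccaace
  26 |  33 | e
  27 |  10 | eadabccebcbecdaccdccaace
  28 |   8 | eaeadabccebcbecdaccdccaace
  29 |   1 | ebacbaeeaeadabccebcbecdaccdccaace
  30 |  17 | ebcbecdaccdccaace
  31 |  21 | ecdaccdccaace
  32 |   7 | eeaeadabccebcbecdaccdccaace
  33 |   0 | eebacbaeeaeadabccebcbecdaccdccaace

[30, 13, 3, 24, 31, 11, 9, 6, 2, 5, 18, 14, 20, 29, 4, 19, 28, 25, 15, 22, 26, 32, 16, 12, 23, 27, 33, 10, 8, 1, 17, 21, 7, 0]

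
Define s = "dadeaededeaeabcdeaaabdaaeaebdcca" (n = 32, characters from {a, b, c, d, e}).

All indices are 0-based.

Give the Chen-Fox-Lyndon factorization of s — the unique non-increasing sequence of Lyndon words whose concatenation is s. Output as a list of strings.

["d", "adeaededeae", "abcde", "aaabdaaeaebdcc", "a"]

emit factor 1: 'd' (i=0, period=1)
emit factor 2: 'adeaededeae' (i=1, period=11)
emit factor 3: 'abcde' (i=12, period=5)
emit factor 4: 'aaabdaaeaebdcc' (i=17, period=14)
emit factor 5: 'a' (i=31, period=1)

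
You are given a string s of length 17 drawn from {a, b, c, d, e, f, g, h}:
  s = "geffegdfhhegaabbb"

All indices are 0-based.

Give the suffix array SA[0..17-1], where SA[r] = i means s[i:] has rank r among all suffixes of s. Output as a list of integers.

[12, 13, 16, 15, 14, 6, 1, 10, 4, 3, 2, 7, 11, 5, 0, 9, 8]

sorted suffixes:
  #0 SA[0]=12  'aabbb'
  #1 SA[1]=13  'abbb'
  #2 SA[2]=16  'b'
  #3 SA[3]=15  'bb'
  #4 SA[4]=14  'bbb'
  #5 SA[5]=6  'dfhhegaabbb'
  #6 SA[6]=1  'effegdfhhegaabbb'
  #7 SA[7]=10  'egaabbb'
  #8 SA[8]=4  'egdfhhegaabbb'
  #9 SA[9]=3  'fegdfhhegaabbb'
  #10 SA[10]=2  'ffegdfhhegaabbb'
  #11 SA[11]=7  'fhhegaabbb'
  #12 SA[12]=11  'gaabbb'
  #13 SA[13]=5  'gdfhhegaabbb'
  #14 SA[14]=0  'geffegdfhhegaabbb'
  #15 SA[15]=9  'hegaabbb'
  #16 SA[16]=8  'hhegaabbb'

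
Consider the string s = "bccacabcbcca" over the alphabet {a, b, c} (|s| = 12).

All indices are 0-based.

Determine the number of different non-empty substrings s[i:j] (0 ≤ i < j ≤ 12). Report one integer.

rank | idx | suffix
   0 |  11 | a
   1 |   5 | abcbcca
   2 |   3 | acabcbcca
   3 |   6 | bcbcca
   4 |   8 | bcca
   5 |   0 | bccacabcbcca
   6 |  10 | ca
   7 |   4 | cabcbcca
   8 |   2 | cacabcbcca
   9 |   7 | cbcca
  10 |   9 | cca
  11 |   1 | ccacabcbcca

SA = [11, 5, 3, 6, 8, 0, 10, 4, 2, 7, 9, 1]
[i] adj suffixes → lcp
  [1] 11/5 → 1 ('a')
  [2] 5/3 → 1 ('a')
  [3] 3/6 → 0 ('')
  [4] 6/8 → 2 ('bc')
  [5] 8/0 → 4 ('bcca')
  [6] 0/10 → 0 ('')
  [7] 10/4 → 2 ('ca')
  [8] 4/2 → 2 ('ca')
  [9] 2/7 → 1 ('c')
  [10] 7/9 → 1 ('c')
  [11] 9/1 → 3 ('cca')

n(n+1)/2 = 12·13/2 = 78
Σ LCP = 0 + 1 + 1 + 0 + 2 + 4 + 0 + 2 + 2 + 1 + 1 + 3 = 17
distinct = 78 − 17 = 61

61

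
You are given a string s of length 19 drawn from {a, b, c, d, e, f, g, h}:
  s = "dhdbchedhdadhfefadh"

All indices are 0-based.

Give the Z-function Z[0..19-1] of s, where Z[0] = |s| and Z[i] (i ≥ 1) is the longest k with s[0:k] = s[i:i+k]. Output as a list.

[19, 0, 1, 0, 0, 0, 0, 3, 0, 1, 0, 2, 0, 0, 0, 0, 0, 2, 0]

Z[0]=19
i=1: outside box; Z[1]=0
i=2: outside box; Z[2]=1 grow→box=[2,3)
i=3: outside box; Z[3]=0
i=4: outside box; Z[4]=0
i=5: outside box; Z[5]=0
i=6: outside box; Z[6]=0
i=7: outside box; Z[7]=3 grow→box=[7,10)
i=8: min(r-i=2, Z[1]=0)=0; Z[8]=0
i=9: min(r-i=1, Z[2]=1)=1; Z[9]=1
i=10: outside box; Z[10]=0
i=11: outside box; Z[11]=2 grow→box=[11,13)
i=12: min(r-i=1, Z[1]=0)=0; Z[12]=0
i=13: outside box; Z[13]=0
i=14: outside box; Z[14]=0
i=15: outside box; Z[15]=0
i=16: outside box; Z[16]=0
i=17: outside box; Z[17]=2 grow→box=[17,19)
i=18: min(r-i=1, Z[1]=0)=0; Z[18]=0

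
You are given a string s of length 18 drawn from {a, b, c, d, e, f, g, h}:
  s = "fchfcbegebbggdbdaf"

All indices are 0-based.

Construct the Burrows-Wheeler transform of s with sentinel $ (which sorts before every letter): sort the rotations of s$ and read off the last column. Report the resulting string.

fdedcbffbggbah$gebc

rank  rotation             last
    0  $fchfcbegebbggdbdaf  f
    1  af$fchfcbegebbggdbd  d
    2  bbggdbdaf$fchfcbege  e
    3  bdaf$fchfcbegebbggd  d
    4  begebbggdbdaf$fchfc  c
    5  bggdbdaf$fchfcbegeb  b
    6  cbegebbggdbdaf$fchf  f
    7  chfcbegebbggdbdaf$f  f
    8  daf$fchfcbegebbggdb  b
    9  dbdaf$fchfcbegebbgg  g
   10  ebbggdbdaf$fchfcbeg  g
   11  egebbggdbdaf$fchfcb  b
   12  f$fchfcbegebbggdbda  a
   13  fcbegebbggdbdaf$fch  h
   14  fchfcbegebbggdbdaf$  $
   15  gdbdaf$fchfcbegebbg  g
   16  gebbggdbdaf$fchfcbe  e
   17  ggdbdaf$fchfcbegebb  b
   18  hfcbegebbggdbdaf$fc  c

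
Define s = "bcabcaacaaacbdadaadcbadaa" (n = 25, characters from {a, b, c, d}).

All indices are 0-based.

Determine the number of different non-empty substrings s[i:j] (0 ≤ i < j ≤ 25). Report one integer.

285

rank | idx | suffix
   0 |  24 | a
   1 |  23 | aa
   2 |   8 | aaacbdadaadcbadaa
   3 |   5 | aacaaacbdadaadcbadaa
   4 |   9 | aacbdadaadcbadaa
   5 |  16 | aadcbadaa
   6 |   2 | abcaacaaacbdadaadcbadaa
   7 |   6 | acaaacbdadaadcbadaa
   8 |  10 | acbdadaadcbadaa
   9 |  21 | adaa
  10 |  14 | adaadcbadaa
  11 |  17 | adcbadaa
  12 |  20 | badaa
  13 |   3 | bcaacaaacbdadaadcbadaa
  14 |   0 | bcabcaacaaacbdadaadcbadaa
  15 |  12 | bdadaadcbadaa
  16 |   7 | caaacbdadaadcbadaa
  17 |   4 | caacaaacbdadaadcbadaa
  18 |   1 | cabcaacaaacbdadaadcbadaa
  19 |  19 | cbadaa
  20 |  11 | cbdadaadcbadaa
  21 |  22 | daa
  22 |  15 | daadcbadaa
  23 |  13 | dadaadcbadaa
  24 |  18 | dcbadaa

SA = [24, 23, 8, 5, 9, 16, 2, 6, 10, 21, 14, 17, 20, 3, 0, 12, 7, 4, 1, 19, 11, 22, 15, 13, 18]
i: (SA[i-1],SA[i]) lcp shared
  1: (24,23) 1 'a'
  2: (23,8) 2 'aa'
  3: (8,5) 2 'aa'
  4: (5,9) 3 'aac'
  5: (9,16) 2 'aa'
  6: (16,2) 1 'a'
  7: (2,6) 1 'a'
  8: (6,10) 2 'ac'
  9: (10,21) 1 'a'
  10: (21,14) 4 'adaa'
  11: (14,17) 2 'ad'
  12: (17,20) 0 ''
  13: (20,3) 1 'b'
  14: (3,0) 3 'bca'
  15: (0,12) 1 'b'
  16: (12,7) 0 ''
  17: (7,4) 3 'caa'
  18: (4,1) 2 'ca'
  19: (1,19) 1 'c'
  20: (19,11) 2 'cb'
  21: (11,22) 0 ''
  22: (22,15) 3 'daa'
  23: (15,13) 2 'da'
  24: (13,18) 1 'd'

n(n+1)/2 = 25·26/2 = 325
Σ LCP = 0 + 1 + 2 + 2 + 3 + 2 + 1 + 1 + 2 + 1 + 4 + 2 + 0 + 1 + 3 + 1 + 0 + 3 + 2 + 1 + 2 + 0 + 3 + 2 + 1 = 40
distinct = 325 − 40 = 285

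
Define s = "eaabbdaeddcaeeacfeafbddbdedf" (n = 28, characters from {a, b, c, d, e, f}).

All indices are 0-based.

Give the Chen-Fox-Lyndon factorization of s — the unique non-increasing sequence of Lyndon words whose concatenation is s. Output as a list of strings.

["e", "aabbdaeddcaeeacfeafbddbdedf"]

emit factor 1: 'e' (i=0, period=1)
emit factor 2: 'aabbdaeddcaeeacfeafbddbdedf' (i=1, period=27)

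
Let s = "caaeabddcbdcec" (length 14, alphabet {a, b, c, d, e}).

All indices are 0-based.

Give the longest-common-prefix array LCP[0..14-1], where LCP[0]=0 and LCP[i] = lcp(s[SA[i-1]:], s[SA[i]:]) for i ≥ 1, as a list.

[0, 1, 1, 0, 2, 0, 1, 1, 1, 0, 2, 1, 0, 1]

rank→(start, suffix):
  0 → (1, 'aaeabddcbdcec')
  1 → (4, 'abddcbdcec')
  2 → (2, 'aeabddcbdcec')
  3 → (9, 'bdcec')
  4 → (5, 'bddcbdcec')
  5 → (13, 'c')
  6 → (0, 'caaeabddcbdcec')
  7 → (8, 'cbdcec')
  8 → (11, 'cec')
  9 → (7, 'dcbdcec')
  10 → (10, 'dcec')
  11 → (6, 'ddcbdcec')
  12 → (3, 'eabddcbdcec')
  13 → (12, 'ec')

SA = [1, 4, 2, 9, 5, 13, 0, 8, 11, 7, 10, 6, 3, 12]
i: (SA[i-1],SA[i]) lcp shared
  1: (1,4) 1 'a'
  2: (4,2) 1 'a'
  3: (2,9) 0 ''
  4: (9,5) 2 'bd'
  5: (5,13) 0 ''
  6: (13,0) 1 'c'
  7: (0,8) 1 'c'
  8: (8,11) 1 'c'
  9: (11,7) 0 ''
  10: (7,10) 2 'dc'
  11: (10,6) 1 'd'
  12: (6,3) 0 ''
  13: (3,12) 1 'e'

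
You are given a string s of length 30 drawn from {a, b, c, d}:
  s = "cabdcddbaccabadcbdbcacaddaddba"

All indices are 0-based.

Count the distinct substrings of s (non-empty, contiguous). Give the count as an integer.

419

rank→(start, suffix):
  0 → (29, 'a')
  1 → (11, 'abadcbdbcacaddaddba')
  2 → (1, 'abdcddbaccabadcbdbcacaddaddba')
  3 → (20, 'acaddaddba')
  4 → (8, 'accabadcbdbcacaddaddba')
  5 → (13, 'adcbdbcacaddaddba')
  6 → (22, 'addaddba')
  7 → (25, 'addba')
  8 → (28, 'ba')
  9 → (7, 'baccabadcbdbcacaddaddba')
  10 → (12, 'badcbdbcacaddaddba')
  11 → (18, 'bcacaddaddba')
  12 → (16, 'bdbcacaddaddba')
  13 → (2, 'bdcddbaccabadcbdbcacaddaddba')
  14 → (10, 'cabadcbdbcacaddaddba')
  15 → (0, 'cabdcddbaccabadcbdbcacaddaddba')
  16 → (19, 'cacaddaddba')
  17 → (21, 'caddaddba')
  18 → (15, 'cbdbcacaddaddba')
  19 → (9, 'ccabadcbdbcacaddaddba')
  20 → (4, 'cddbaccabadcbdbcacaddaddba')
  21 → (24, 'daddba')
  22 → (27, 'dba')
  23 → (6, 'dbaccabadcbdbcacaddaddba')
  24 → (17, 'dbcacaddaddba')
  25 → (14, 'dcbdbcacaddaddba')
  26 → (3, 'dcddbaccabadcbdbcacaddaddba')
  27 → (23, 'ddaddba')
  28 → (26, 'ddba')
  29 → (5, 'ddbaccabadcbdbcacaddaddba')

SA = [29, 11, 1, 20, 8, 13, 22, 25, 28, 7, 12, 18, 16, 2, 10, 0, 19, 21, 15, 9, 4, 24, 27, 6, 17, 14, 3, 23, 26, 5]
rank  pair      lcp
   1  s[29:],s[11:]  1  'a'
   2  s[11:],s[1:]  2  'ab'
   3  s[1:],s[20:]  1  'a'
   4  s[20:],s[8:]  2  'ac'
   5  s[8:],s[13:]  1  'a'
   6  s[13:],s[22:]  2  'ad'
   7  s[22:],s[25:]  3  'add'
   8  s[25:],s[28:]  0  ''
   9  s[28:],s[7:]  2  'ba'
  10  s[7:],s[12:]  2  'ba'
  11  s[12:],s[18:]  1  'b'
  12  s[18:],s[16:]  1  'b'
  13  s[16:],s[2:]  2  'bd'
  14  s[2:],s[10:]  0  ''
  15  s[10:],s[0:]  3  'cab'
  16  s[0:],s[19:]  2  'ca'
  17  s[19:],s[21:]  2  'ca'
  18  s[21:],s[15:]  1  'c'
  19  s[15:],s[9:]  1  'c'
  20  s[9:],s[4:]  1  'c'
  21  s[4:],s[24:]  0  ''
  22  s[24:],s[27:]  1  'd'
  23  s[27:],s[6:]  3  'dba'
  24  s[6:],s[17:]  2  'db'
  25  s[17:],s[14:]  1  'd'
  26  s[14:],s[3:]  2  'dc'
  27  s[3:],s[23:]  1  'd'
  28  s[23:],s[26:]  2  'dd'
  29  s[26:],s[5:]  4  'ddba'

n(n+1)/2 = 30·31/2 = 465
Σ LCP = 0 + 1 + 2 + 1 + 2 + 1 + 2 + 3 + 0 + 2 + 2 + 1 + 1 + 2 + 0 + 3 + 2 + 2 + 1 + 1 + 1 + 0 + 1 + 3 + 2 + 1 + 2 + 1 + 2 + 4 = 46
distinct = 465 − 46 = 419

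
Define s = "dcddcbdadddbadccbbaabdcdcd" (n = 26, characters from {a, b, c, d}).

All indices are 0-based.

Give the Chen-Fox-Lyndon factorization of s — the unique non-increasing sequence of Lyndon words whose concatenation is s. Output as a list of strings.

emit factor 1: 'd' (i=0, period=1)
emit factor 2: 'cdd' (i=1, period=3)
emit factor 3: 'c' (i=4, period=1)
emit factor 4: 'bd' (i=5, period=2)
emit factor 5: 'adddb' (i=7, period=5)
emit factor 6: 'adccbb' (i=12, period=6)
emit factor 7: 'aabdcdcd' (i=18, period=8)

["d", "cdd", "c", "bd", "adddb", "adccbb", "aabdcdcd"]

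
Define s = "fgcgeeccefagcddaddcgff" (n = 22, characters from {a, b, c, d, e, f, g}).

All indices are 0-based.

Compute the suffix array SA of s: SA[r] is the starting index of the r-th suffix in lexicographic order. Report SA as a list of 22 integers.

[15, 10, 6, 12, 7, 2, 18, 14, 17, 13, 16, 5, 4, 8, 21, 9, 20, 0, 11, 1, 3, 19]

sorted suffixes:
  #0 SA[0]=15  'addcgff'
  #1 SA[1]=10  'agcddaddcgff'
  #2 SA[2]=6  'ccefagcddaddcgff'
  #3 SA[3]=12  'cddaddcgff'
  #4 SA[4]=7  'cefagcddaddcgff'
  #5 SA[5]=2  'cgeeccefagcddaddcgff'
  #6 SA[6]=18  'cgff'
  #7 SA[7]=14  'daddcgff'
  #8 SA[8]=17  'dcgff'
  #9 SA[9]=13  'ddaddcgff'
  #10 SA[10]=16  'ddcgff'
  #11 SA[11]=5  'eccefagcddaddcgff'
  #12 SA[12]=4  'eeccefagcddaddcgff'
  #13 SA[13]=8  'efagcddaddcgff'
  #14 SA[14]=21  'f'
  #15 SA[15]=9  'fagcddaddcgff'
  #16 SA[16]=20  'ff'
  #17 SA[17]=0  'fgcgeeccefagcddaddcgff'
  #18 SA[18]=11  'gcddaddcgff'
  #19 SA[19]=1  'gcgeeccefagcddaddcgff'
  #20 SA[20]=3  'geeccefagcddaddcgff'
  #21 SA[21]=19  'gff'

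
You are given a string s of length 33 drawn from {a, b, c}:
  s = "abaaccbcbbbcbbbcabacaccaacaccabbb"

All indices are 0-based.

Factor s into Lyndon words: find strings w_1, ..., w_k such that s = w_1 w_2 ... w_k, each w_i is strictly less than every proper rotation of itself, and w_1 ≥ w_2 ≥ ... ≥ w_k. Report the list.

["ab", "aaccbcbbbcbbbcabacacc", "aacaccabbb"]

emit factor 1: 'ab' (i=0, period=2)
emit factor 2: 'aaccbcbbbcbbbcabacacc' (i=2, period=21)
emit factor 3: 'aacaccabbb' (i=23, period=10)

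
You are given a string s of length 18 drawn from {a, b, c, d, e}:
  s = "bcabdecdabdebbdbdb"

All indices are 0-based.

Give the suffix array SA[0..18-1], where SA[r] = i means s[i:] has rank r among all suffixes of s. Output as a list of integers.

[8, 2, 17, 12, 0, 15, 13, 9, 3, 1, 6, 7, 16, 14, 10, 4, 11, 5]

rank | idx | suffix
   0 |   8 | abdebbdbdb
   1 |   2 | abdecdabdebbdbdb
   2 |  17 | b
   3 |  12 | bbdbdb
   4 |   0 | bcabdecdabdebbdbdb
   5 |  15 | bdb
   6 |  13 | bdbdb
   7 |   9 | bdebbdbdb
   8 |   3 | bdecdabdebbdbdb
   9 |   1 | cabdecdabdebbdbdb
  10 |   6 | cdabdebbdbdb
  11 |   7 | dabdebbdbdb
  12 |  16 | db
  13 |  14 | dbdb
  14 |  10 | debbdbdb
  15 |   4 | decdabdebbdbdb
  16 |  11 | ebbdbdb
  17 |   5 | ecdabdebbdbdb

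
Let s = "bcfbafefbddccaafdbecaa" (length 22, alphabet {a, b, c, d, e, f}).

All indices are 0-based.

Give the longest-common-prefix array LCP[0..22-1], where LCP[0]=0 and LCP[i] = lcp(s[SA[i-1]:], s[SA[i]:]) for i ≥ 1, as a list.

[0, 1, 2, 1, 2, 0, 1, 1, 1, 0, 3, 1, 1, 0, 1, 1, 0, 1, 0, 2, 1, 1]

rank→(start, suffix):
  0 → (21, 'a')
  1 → (20, 'aa')
  2 → (13, 'aafdbecaa')
  3 → (14, 'afdbecaa')
  4 → (4, 'afefbddccaafdbecaa')
  5 → (3, 'bafefbddccaafdbecaa')
  6 → (0, 'bcfbafefbddccaafdbecaa')
  7 → (8, 'bddccaafdbecaa')
  8 → (17, 'becaa')
  9 → (19, 'caa')
  10 → (12, 'caafdbecaa')
  11 → (11, 'ccaafdbecaa')
  12 → (1, 'cfbafefbddccaafdbecaa')
  13 → (16, 'dbecaa')
  14 → (10, 'dccaafdbecaa')
  15 → (9, 'ddccaafdbecaa')
  16 → (18, 'ecaa')
  17 → (6, 'efbddccaafdbecaa')
  18 → (2, 'fbafefbddccaafdbecaa')
  19 → (7, 'fbddccaafdbecaa')
  20 → (15, 'fdbecaa')
  21 → (5, 'fefbddccaafdbecaa')

SA = [21, 20, 13, 14, 4, 3, 0, 8, 17, 19, 12, 11, 1, 16, 10, 9, 18, 6, 2, 7, 15, 5]
[i] adj suffixes → lcp
  [1] 21/20 → 1 ('a')
  [2] 20/13 → 2 ('aa')
  [3] 13/14 → 1 ('a')
  [4] 14/4 → 2 ('af')
  [5] 4/3 → 0 ('')
  [6] 3/0 → 1 ('b')
  [7] 0/8 → 1 ('b')
  [8] 8/17 → 1 ('b')
  [9] 17/19 → 0 ('')
  [10] 19/12 → 3 ('caa')
  [11] 12/11 → 1 ('c')
  [12] 11/1 → 1 ('c')
  [13] 1/16 → 0 ('')
  [14] 16/10 → 1 ('d')
  [15] 10/9 → 1 ('d')
  [16] 9/18 → 0 ('')
  [17] 18/6 → 1 ('e')
  [18] 6/2 → 0 ('')
  [19] 2/7 → 2 ('fb')
  [20] 7/15 → 1 ('f')
  [21] 15/5 → 1 ('f')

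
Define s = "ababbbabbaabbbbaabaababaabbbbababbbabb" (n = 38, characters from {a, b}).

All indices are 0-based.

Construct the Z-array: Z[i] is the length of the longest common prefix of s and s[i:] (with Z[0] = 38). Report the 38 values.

Z[0]=38
i=1: outside box; Z[1]=0
i=2: outside box; Z[2]=2 grow→box=[2,4)
i=3: min(r-i=1, Z[1]=0)=0; Z[3]=0
i=4: outside box; Z[4]=0
i=5: outside box; Z[5]=0
i=6: outside box; Z[6]=2 grow→box=[6,8)
i=7: min(r-i=1, Z[1]=0)=0; Z[7]=0
i=8: outside box; Z[8]=0
i=9: outside box; Z[9]=1 grow→box=[9,10)
i=10: outside box; Z[10]=2 grow→box=[10,12)
i=11: min(r-i=1, Z[1]=0)=0; Z[11]=0
i=12: outside box; Z[12]=0
i=13: outside box; Z[13]=0
i=14: outside box; Z[14]=0
i=15: outside box; Z[15]=1 grow→box=[15,16)
i=16: outside box; Z[16]=3 grow→box=[16,19)
i=17: min(r-i=2, Z[1]=0)=0; Z[17]=0
i=18: min(r-i=1, Z[2]=2)=1; Z[18]=1
i=19: outside box; Z[19]=4 grow→box=[19,23)
i=20: min(r-i=3, Z[1]=0)=0; Z[20]=0
i=21: min(r-i=2, Z[2]=2)=2; Z[21]=3 grow→box=[21,24)
i=22: min(r-i=2, Z[1]=0)=0; Z[22]=0
i=23: min(r-i=1, Z[2]=2)=1; Z[23]=1
i=24: outside box; Z[24]=2 grow→box=[24,26)
i=25: min(r-i=1, Z[1]=0)=0; Z[25]=0
i=26: outside box; Z[26]=0
i=27: outside box; Z[27]=0
i=28: outside box; Z[28]=0
i=29: outside box; Z[29]=9 grow→box=[29,38)
i=30: min(r-i=8, Z[1]=0)=0; Z[30]=0
i=31: min(r-i=7, Z[2]=2)=2; Z[31]=2
i=32: min(r-i=6, Z[3]=0)=0; Z[32]=0
i=33: min(r-i=5, Z[4]=0)=0; Z[33]=0
i=34: min(r-i=4, Z[5]=0)=0; Z[34]=0
i=35: min(r-i=3, Z[6]=2)=2; Z[35]=2
i=36: min(r-i=2, Z[7]=0)=0; Z[36]=0
i=37: min(r-i=1, Z[8]=0)=0; Z[37]=0

[38, 0, 2, 0, 0, 0, 2, 0, 0, 1, 2, 0, 0, 0, 0, 1, 3, 0, 1, 4, 0, 3, 0, 1, 2, 0, 0, 0, 0, 9, 0, 2, 0, 0, 0, 2, 0, 0]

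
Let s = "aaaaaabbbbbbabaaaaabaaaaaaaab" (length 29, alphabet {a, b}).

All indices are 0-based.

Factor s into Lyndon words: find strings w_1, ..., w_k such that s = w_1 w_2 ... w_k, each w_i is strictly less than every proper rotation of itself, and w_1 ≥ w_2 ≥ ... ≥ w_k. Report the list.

["aaaaaabbbbbbabaaaaab", "aaaaaaaab"]

emit factor 1: 'aaaaaabbbbbbabaaaaab' (i=0, period=20)
emit factor 2: 'aaaaaaaab' (i=20, period=9)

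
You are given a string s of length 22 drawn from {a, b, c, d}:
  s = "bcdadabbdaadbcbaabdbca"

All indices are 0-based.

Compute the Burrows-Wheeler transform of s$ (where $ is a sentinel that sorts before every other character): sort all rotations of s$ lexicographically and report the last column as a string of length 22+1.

rank  rotation                 last
    0  $bcdadabbdaadbcbaabdbca  a
    1  a$bcdadabbdaadbcbaabdbc  c
    2  aabdbca$bcdadabbdaadbcb  b
    3  aadbcbaabdbca$bcdadabbd  d
    4  abbdaadbcbaabdbca$bcdad  d
    5  abdbca$bcdadabbdaadbcba  a
    6  adabbdaadbcbaabdbca$bcd  d
    7  adbcbaabdbca$bcdadabbda  a
    8  baabdbca$bcdadabbdaadbc  c
    9  bbdaadbcbaabdbca$bcdada  a
   10  bca$bcdadabbdaadbcbaabd  d
   11  bcbaabdbca$bcdadabbdaad  d
   12  bcdadabbdaadbcbaabdbca$  $
   13  bdaadbcbaabdbca$bcdadab  b
   14  bdbca$bcdadabbdaadbcbaa  a
   15  ca$bcdadabbdaadbcbaabdb  b
   16  cbaabdbca$bcdadabbdaadb  b
   17  cdadabbdaadbcbaabdbca$b  b
   18  daadbcbaabdbca$bcdadabb  b
   19  dabbdaadbcbaabdbca$bcda  a
   20  dadabbdaadbcbaabdbca$bc  c
   21  dbca$bcdadabbdaadbcbaab  b
   22  dbcbaabdbca$bcdadabbdaa  a

acbddadacadd$babbbbacba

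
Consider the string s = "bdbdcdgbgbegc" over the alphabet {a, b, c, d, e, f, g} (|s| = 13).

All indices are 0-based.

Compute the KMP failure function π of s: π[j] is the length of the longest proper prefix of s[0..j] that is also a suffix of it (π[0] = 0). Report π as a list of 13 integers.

[0, 0, 1, 2, 0, 0, 0, 1, 0, 1, 0, 0, 0]

π[0] = 0
j=1 s[j]='d': π[1]=0 (border '')
j=2 s[j]='b': π[2]=1 (border 'b')
j=3 s[j]='d': π[3]=2 (border 'bd')
j=4 s[j]='c': k: 2→0; π[4]=0 (border '')
j=5 s[j]='d': π[5]=0 (border '')
j=6 s[j]='g': π[6]=0 (border '')
j=7 s[j]='b': π[7]=1 (border 'b')
j=8 s[j]='g': k: 1→0; π[8]=0 (border '')
j=9 s[j]='b': π[9]=1 (border 'b')
j=10 s[j]='e': k: 1→0; π[10]=0 (border '')
j=11 s[j]='g': π[11]=0 (border '')
j=12 s[j]='c': π[12]=0 (border '')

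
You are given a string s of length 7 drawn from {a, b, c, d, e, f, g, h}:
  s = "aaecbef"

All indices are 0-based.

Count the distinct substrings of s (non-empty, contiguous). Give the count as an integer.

26

sorted suffixes:
  #0 SA[0]=0  'aaecbef'
  #1 SA[1]=1  'aecbef'
  #2 SA[2]=4  'bef'
  #3 SA[3]=3  'cbef'
  #4 SA[4]=2  'ecbef'
  #5 SA[5]=5  'ef'
  #6 SA[6]=6  'f'

SA = [0, 1, 4, 3, 2, 5, 6]
i: (SA[i-1],SA[i]) lcp shared
  1: (0,1) 1 'a'
  2: (1,4) 0 ''
  3: (4,3) 0 ''
  4: (3,2) 0 ''
  5: (2,5) 1 'e'
  6: (5,6) 0 ''

n(n+1)/2 = 7·8/2 = 28
Σ LCP = 0 + 1 + 0 + 0 + 0 + 1 + 0 = 2
distinct = 28 − 2 = 26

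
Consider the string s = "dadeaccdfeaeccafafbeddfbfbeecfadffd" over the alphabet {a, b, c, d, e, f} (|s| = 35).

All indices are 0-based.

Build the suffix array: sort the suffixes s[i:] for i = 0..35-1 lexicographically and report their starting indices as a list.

[4, 1, 30, 10, 14, 16, 18, 25, 23, 13, 12, 5, 6, 28, 34, 0, 20, 2, 21, 7, 31, 3, 9, 11, 27, 19, 26, 29, 15, 17, 24, 22, 33, 8, 32]

rank→(start, suffix):
  0 → (4, 'accdfeaeccafafbeddfbfbeecfadffd')
  1 → (1, 'adeaccdfeaeccafafbeddfbfbeecfadffd')
  2 → (30, 'adffd')
  3 → (10, 'aeccafafbeddfbfbeecfadffd')
  4 → (14, 'afafbeddfbfbeecfadffd')
  5 → (16, 'afbeddfbfbeecfadffd')
  6 → (18, 'beddfbfbeecfadffd')
  7 → (25, 'beecfadffd')
  8 → (23, 'bfbeecfadffd')
  9 → (13, 'cafafbeddfbfbeecfadffd')
  10 → (12, 'ccafafbeddfbfbeecfadffd')
  11 → (5, 'ccdfeaeccafafbeddfbfbeecfadffd')
  12 → (6, 'cdfeaeccafafbeddfbfbeecfadffd')
  13 → (28, 'cfadffd')
  14 → (34, 'd')
  15 → (0, 'dadeaccdfeaeccafafbeddfbfbeecfadffd')
  16 → (20, 'ddfbfbeecfadffd')
  17 → (2, 'deaccdfeaeccafafbeddfbfbeecfadffd')
  18 → (21, 'dfbfbeecfadffd')
  19 → (7, 'dfeaeccafafbeddfbfbeecfadffd')
  20 → (31, 'dffd')
  21 → (3, 'eaccdfeaeccafafbeddfbfbeecfadffd')
  22 → (9, 'eaeccafafbeddfbfbeecfadffd')
  23 → (11, 'eccafafbeddfbfbeecfadffd')
  24 → (27, 'ecfadffd')
  25 → (19, 'eddfbfbeecfadffd')
  26 → (26, 'eecfadffd')
  27 → (29, 'fadffd')
  28 → (15, 'fafbeddfbfbeecfadffd')
  29 → (17, 'fbeddfbfbeecfadffd')
  30 → (24, 'fbeecfadffd')
  31 → (22, 'fbfbeecfadffd')
  32 → (33, 'fd')
  33 → (8, 'feaeccafafbeddfbfbeecfadffd')
  34 → (32, 'ffd')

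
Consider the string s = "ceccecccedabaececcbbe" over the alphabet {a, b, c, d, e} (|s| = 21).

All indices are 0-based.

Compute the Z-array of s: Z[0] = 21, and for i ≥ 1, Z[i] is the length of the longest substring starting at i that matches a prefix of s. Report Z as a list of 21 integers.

Z[0]=21
i=1: i≥r, start 0; Z[1]=0
i=2: i≥r, start 0; Z[2]=1 scan→box=[2,3)
i=3: i≥r, start 0; Z[3]=4 scan→box=[3,7)
i=4: min(r-i=3, Z[1]=0)=0; Z[4]=0
i=5: min(r-i=2, Z[2]=1)=1; Z[5]=1
i=6: min(r-i=1, Z[3]=4)=1; Z[6]=1
i=7: i≥r, start 0; Z[7]=2 scan→box=[7,9)
i=8: min(r-i=1, Z[1]=0)=0; Z[8]=0
i=9: i≥r, start 0; Z[9]=0
i=10: i≥r, start 0; Z[10]=0
i=11: i≥r, start 0; Z[11]=0
i=12: i≥r, start 0; Z[12]=0
i=13: i≥r, start 0; Z[13]=0
i=14: i≥r, start 0; Z[14]=4 scan→box=[14,18)
i=15: min(r-i=3, Z[1]=0)=0; Z[15]=0
i=16: min(r-i=2, Z[2]=1)=1; Z[16]=1
i=17: min(r-i=1, Z[3]=4)=1; Z[17]=1
i=18: i≥r, start 0; Z[18]=0
i=19: i≥r, start 0; Z[19]=0
i=20: i≥r, start 0; Z[20]=0

[21, 0, 1, 4, 0, 1, 1, 2, 0, 0, 0, 0, 0, 0, 4, 0, 1, 1, 0, 0, 0]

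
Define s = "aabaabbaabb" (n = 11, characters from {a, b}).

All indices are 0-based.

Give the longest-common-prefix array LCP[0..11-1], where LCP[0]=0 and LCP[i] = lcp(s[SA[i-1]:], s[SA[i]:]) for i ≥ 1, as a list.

[0, 3, 4, 1, 2, 3, 0, 1, 5, 1, 2]

rank→(start, suffix):
  0 → (0, 'aabaabbaabb')
  1 → (7, 'aabb')
  2 → (3, 'aabbaabb')
  3 → (1, 'abaabbaabb')
  4 → (8, 'abb')
  5 → (4, 'abbaabb')
  6 → (10, 'b')
  7 → (6, 'baabb')
  8 → (2, 'baabbaabb')
  9 → (9, 'bb')
  10 → (5, 'bbaabb')

SA = [0, 7, 3, 1, 8, 4, 10, 6, 2, 9, 5]
i: (SA[i-1],SA[i]) lcp shared
  1: (0,7) 3 'aab'
  2: (7,3) 4 'aabb'
  3: (3,1) 1 'a'
  4: (1,8) 2 'ab'
  5: (8,4) 3 'abb'
  6: (4,10) 0 ''
  7: (10,6) 1 'b'
  8: (6,2) 5 'baabb'
  9: (2,9) 1 'b'
  10: (9,5) 2 'bb'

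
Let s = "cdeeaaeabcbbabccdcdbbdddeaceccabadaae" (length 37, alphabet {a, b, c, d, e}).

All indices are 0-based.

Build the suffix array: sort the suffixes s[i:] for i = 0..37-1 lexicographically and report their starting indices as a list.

rank→(start, suffix):
  0 → (34, 'aae')
  1 → (4, 'aaeabcbbabccdcdbbdddeaceccabadaae')
  2 → (30, 'abadaae')
  3 → (7, 'abcbbabccdcdbbdddeaceccabadaae')
  4 → (12, 'abccdcdbbdddeaceccabadaae')
  5 → (25, 'aceccabadaae')
  6 → (32, 'adaae')
  7 → (35, 'ae')
  8 → (5, 'aeabcbbabccdcdbbdddeaceccabadaae')
  9 → (11, 'babccdcdbbdddeaceccabadaae')
  10 → (31, 'badaae')
  11 → (10, 'bbabccdcdbbdddeaceccabadaae')
  12 → (19, 'bbdddeaceccabadaae')
  13 → (8, 'bcbbabccdcdbbdddeaceccabadaae')
  14 → (13, 'bccdcdbbdddeaceccabadaae')
  15 → (20, 'bdddeaceccabadaae')
  16 → (29, 'cabadaae')
  17 → (9, 'cbbabccdcdbbdddeaceccabadaae')
  18 → (28, 'ccabadaae')
  19 → (14, 'ccdcdbbdddeaceccabadaae')
  20 → (17, 'cdbbdddeaceccabadaae')
  21 → (15, 'cdcdbbdddeaceccabadaae')
  22 → (0, 'cdeeaaeabcbbabccdcdbbdddeaceccabadaae')
  23 → (26, 'ceccabadaae')
  24 → (33, 'daae')
  25 → (18, 'dbbdddeaceccabadaae')
  26 → (16, 'dcdbbdddeaceccabadaae')
  27 → (21, 'dddeaceccabadaae')
  28 → (22, 'ddeaceccabadaae')
  29 → (23, 'deaceccabadaae')
  30 → (1, 'deeaaeabcbbabccdcdbbdddeaceccabadaae')
  31 → (36, 'e')
  32 → (3, 'eaaeabcbbabccdcdbbdddeaceccabadaae')
  33 → (6, 'eabcbbabccdcdbbdddeaceccabadaae')
  34 → (24, 'eaceccabadaae')
  35 → (27, 'eccabadaae')
  36 → (2, 'eeaaeabcbbabccdcdbbdddeaceccabadaae')

[34, 4, 30, 7, 12, 25, 32, 35, 5, 11, 31, 10, 19, 8, 13, 20, 29, 9, 28, 14, 17, 15, 0, 26, 33, 18, 16, 21, 22, 23, 1, 36, 3, 6, 24, 27, 2]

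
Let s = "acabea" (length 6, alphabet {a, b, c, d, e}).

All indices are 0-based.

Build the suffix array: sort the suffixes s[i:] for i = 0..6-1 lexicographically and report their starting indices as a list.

[5, 2, 0, 3, 1, 4]

sorted suffixes:
  #0 SA[0]=5  'a'
  #1 SA[1]=2  'abea'
  #2 SA[2]=0  'acabea'
  #3 SA[3]=3  'bea'
  #4 SA[4]=1  'cabea'
  #5 SA[5]=4  'ea'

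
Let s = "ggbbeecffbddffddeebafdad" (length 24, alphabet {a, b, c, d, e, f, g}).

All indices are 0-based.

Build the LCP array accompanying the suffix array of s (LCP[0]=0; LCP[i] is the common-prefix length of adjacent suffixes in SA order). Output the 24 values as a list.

[0, 1, 0, 1, 1, 1, 0, 0, 1, 1, 2, 1, 1, 0, 1, 1, 2, 0, 1, 2, 1, 2, 0, 1]

rank→(start, suffix):
  0 → (22, 'ad')
  1 → (19, 'afdad')
  2 → (18, 'bafdad')
  3 → (2, 'bbeecffbddffddeebafdad')
  4 → (9, 'bddffddeebafdad')
  5 → (3, 'beecffbddffddeebafdad')
  6 → (6, 'cffbddffddeebafdad')
  7 → (23, 'd')
  8 → (21, 'dad')
  9 → (14, 'ddeebafdad')
  10 → (10, 'ddffddeebafdad')
  11 → (15, 'deebafdad')
  12 → (11, 'dffddeebafdad')
  13 → (17, 'ebafdad')
  14 → (5, 'ecffbddffddeebafdad')
  15 → (16, 'eebafdad')
  16 → (4, 'eecffbddffddeebafdad')
  17 → (8, 'fbddffddeebafdad')
  18 → (20, 'fdad')
  19 → (13, 'fddeebafdad')
  20 → (7, 'ffbddffddeebafdad')
  21 → (12, 'ffddeebafdad')
  22 → (1, 'gbbeecffbddffddeebafdad')
  23 → (0, 'ggbbeecffbddffddeebafdad')

SA = [22, 19, 18, 2, 9, 3, 6, 23, 21, 14, 10, 15, 11, 17, 5, 16, 4, 8, 20, 13, 7, 12, 1, 0]
[i] adj suffixes → lcp
  [1] 22/19 → 1 ('a')
  [2] 19/18 → 0 ('')
  [3] 18/2 → 1 ('b')
  [4] 2/9 → 1 ('b')
  [5] 9/3 → 1 ('b')
  [6] 3/6 → 0 ('')
  [7] 6/23 → 0 ('')
  [8] 23/21 → 1 ('d')
  [9] 21/14 → 1 ('d')
  [10] 14/10 → 2 ('dd')
  [11] 10/15 → 1 ('d')
  [12] 15/11 → 1 ('d')
  [13] 11/17 → 0 ('')
  [14] 17/5 → 1 ('e')
  [15] 5/16 → 1 ('e')
  [16] 16/4 → 2 ('ee')
  [17] 4/8 → 0 ('')
  [18] 8/20 → 1 ('f')
  [19] 20/13 → 2 ('fd')
  [20] 13/7 → 1 ('f')
  [21] 7/12 → 2 ('ff')
  [22] 12/1 → 0 ('')
  [23] 1/0 → 1 ('g')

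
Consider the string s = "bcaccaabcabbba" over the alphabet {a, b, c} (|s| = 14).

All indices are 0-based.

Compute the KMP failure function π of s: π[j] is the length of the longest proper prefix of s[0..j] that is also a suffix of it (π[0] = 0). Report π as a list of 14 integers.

π[0] = 0
j=1 s[j]='c': π[1]=0 (border '')
j=2 s[j]='a': π[2]=0 (border '')
j=3 s[j]='c': π[3]=0 (border '')
j=4 s[j]='c': π[4]=0 (border '')
j=5 s[j]='a': π[5]=0 (border '')
j=6 s[j]='a': π[6]=0 (border '')
j=7 s[j]='b': π[7]=1 (border 'b')
j=8 s[j]='c': π[8]=2 (border 'bc')
j=9 s[j]='a': π[9]=3 (border 'bca')
j=10 s[j]='b': k: 3→0; π[10]=1 (border 'b')
j=11 s[j]='b': k: 1→0; π[11]=1 (border 'b')
j=12 s[j]='b': k: 1→0; π[12]=1 (border 'b')
j=13 s[j]='a': k: 1→0; π[13]=0 (border '')

[0, 0, 0, 0, 0, 0, 0, 1, 2, 3, 1, 1, 1, 0]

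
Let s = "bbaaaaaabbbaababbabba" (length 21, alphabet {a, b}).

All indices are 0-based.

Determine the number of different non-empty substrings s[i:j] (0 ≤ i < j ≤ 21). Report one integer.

rank→(start, suffix):
  0 → (20, 'a')
  1 → (2, 'aaaaaabbbaababbabba')
  2 → (3, 'aaaaabbbaababbabba')
  3 → (4, 'aaaabbbaababbabba')
  4 → (5, 'aaabbbaababbabba')
  5 → (11, 'aababbabba')
  6 → (6, 'aabbbaababbabba')
  7 → (12, 'ababbabba')
  8 → (17, 'abba')
  9 → (14, 'abbabba')
  10 → (7, 'abbbaababbabba')
  11 → (19, 'ba')
  12 → (1, 'baaaaaabbbaababbabba')
  13 → (10, 'baababbabba')
  14 → (16, 'babba')
  15 → (13, 'babbabba')
  16 → (18, 'bba')
  17 → (0, 'bbaaaaaabbbaababbabba')
  18 → (9, 'bbaababbabba')
  19 → (15, 'bbabba')
  20 → (8, 'bbbaababbabba')

SA = [20, 2, 3, 4, 5, 11, 6, 12, 17, 14, 7, 19, 1, 10, 16, 13, 18, 0, 9, 15, 8]
[i] adj suffixes → lcp
  [1] 20/2 → 1 ('a')
  [2] 2/3 → 5 ('aaaaa')
  [3] 3/4 → 4 ('aaaa')
  [4] 4/5 → 3 ('aaa')
  [5] 5/11 → 2 ('aa')
  [6] 11/6 → 3 ('aab')
  [7] 6/12 → 1 ('a')
  [8] 12/17 → 2 ('ab')
  [9] 17/14 → 4 ('abba')
  [10] 14/7 → 3 ('abb')
  [11] 7/19 → 0 ('')
  [12] 19/1 → 2 ('ba')
  [13] 1/10 → 3 ('baa')
  [14] 10/16 → 2 ('ba')
  [15] 16/13 → 5 ('babba')
  [16] 13/18 → 1 ('b')
  [17] 18/0 → 3 ('bba')
  [18] 0/9 → 4 ('bbaa')
  [19] 9/15 → 3 ('bba')
  [20] 15/8 → 2 ('bb')

n(n+1)/2 = 21·22/2 = 231
Σ LCP = 0 + 1 + 5 + 4 + 3 + 2 + 3 + 1 + 2 + 4 + 3 + 0 + 2 + 3 + 2 + 5 + 1 + 3 + 4 + 3 + 2 = 53
distinct = 231 − 53 = 178

178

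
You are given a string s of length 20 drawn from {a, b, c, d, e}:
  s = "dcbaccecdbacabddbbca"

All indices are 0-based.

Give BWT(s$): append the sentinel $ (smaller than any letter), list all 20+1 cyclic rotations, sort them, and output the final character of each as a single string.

accbbdcdbabadaeccd$bc

rank  rotation               last
    0  $dcbaccecdbacabddbbca  a
    1  a$dcbaccecdbacabddbbc  c
    2  abddbbca$dcbaccecdbac  c
    3  acabddbbca$dcbaccecdb  b
    4  accecdbacabddbbca$dcb  b
    5  bacabddbbca$dcbaccecd  d
    6  baccecdbacabddbbca$dc  c
    7  bbca$dcbaccecdbacabdd  d
    8  bca$dcbaccecdbacabddb  b
    9  bddbbca$dcbaccecdbaca  a
   10  ca$dcbaccecdbacabddbb  b
   11  cabddbbca$dcbaccecdba  a
   12  cbaccecdbacabddbbca$d  d
   13  ccecdbacabddbbca$dcba  a
   14  cdbacabddbbca$dcbacce  e
   15  cecdbacabddbbca$dcbac  c
   16  dbacabddbbca$dcbaccec  c
   17  dbbca$dcbaccecdbacabd  d
   18  dcbaccecdbacabddbbca$  $
   19  ddbbca$dcbaccecdbacab  b
   20  ecdbacabddbbca$dcbacc  c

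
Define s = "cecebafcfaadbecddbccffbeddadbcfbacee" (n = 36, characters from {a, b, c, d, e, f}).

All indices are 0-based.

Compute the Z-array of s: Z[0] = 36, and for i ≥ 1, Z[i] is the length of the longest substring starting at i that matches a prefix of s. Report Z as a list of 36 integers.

[36, 0, 2, 0, 0, 0, 0, 1, 0, 0, 0, 0, 0, 0, 1, 0, 0, 0, 1, 1, 0, 0, 0, 0, 0, 0, 0, 0, 0, 1, 0, 0, 0, 2, 0, 0]

Z[0]=36
i=1: fresh scan; Z[1]=0
i=2: fresh scan; Z[2]=2 grow→box=[2,4)
i=3: min(r-i=1, Z[1]=0)=0; Z[3]=0
i=4: fresh scan; Z[4]=0
i=5: fresh scan; Z[5]=0
i=6: fresh scan; Z[6]=0
i=7: fresh scan; Z[7]=1 grow→box=[7,8)
i=8: fresh scan; Z[8]=0
i=9: fresh scan; Z[9]=0
i=10: fresh scan; Z[10]=0
i=11: fresh scan; Z[11]=0
i=12: fresh scan; Z[12]=0
i=13: fresh scan; Z[13]=0
i=14: fresh scan; Z[14]=1 grow→box=[14,15)
i=15: fresh scan; Z[15]=0
i=16: fresh scan; Z[16]=0
i=17: fresh scan; Z[17]=0
i=18: fresh scan; Z[18]=1 grow→box=[18,19)
i=19: fresh scan; Z[19]=1 grow→box=[19,20)
i=20: fresh scan; Z[20]=0
i=21: fresh scan; Z[21]=0
i=22: fresh scan; Z[22]=0
i=23: fresh scan; Z[23]=0
i=24: fresh scan; Z[24]=0
i=25: fresh scan; Z[25]=0
i=26: fresh scan; Z[26]=0
i=27: fresh scan; Z[27]=0
i=28: fresh scan; Z[28]=0
i=29: fresh scan; Z[29]=1 grow→box=[29,30)
i=30: fresh scan; Z[30]=0
i=31: fresh scan; Z[31]=0
i=32: fresh scan; Z[32]=0
i=33: fresh scan; Z[33]=2 grow→box=[33,35)
i=34: min(r-i=1, Z[1]=0)=0; Z[34]=0
i=35: fresh scan; Z[35]=0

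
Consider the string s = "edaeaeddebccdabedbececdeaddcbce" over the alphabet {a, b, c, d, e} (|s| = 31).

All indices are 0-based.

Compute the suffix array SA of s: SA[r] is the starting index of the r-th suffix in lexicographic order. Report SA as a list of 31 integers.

sorted suffixes:
  #0 SA[0]=13  'abedbececdeaddcbce'
  #1 SA[1]=24  'addcbce'
  #2 SA[2]=2  'aeaeddebccdabedbececdeaddcbce'
  #3 SA[3]=4  'aeddebccdabedbececdeaddcbce'
  #4 SA[4]=9  'bccdabedbececdeaddcbce'
  #5 SA[5]=28  'bce'
  #6 SA[6]=17  'bececdeaddcbce'
  #7 SA[7]=14  'bedbececdeaddcbce'
  #8 SA[8]=27  'cbce'
  #9 SA[9]=10  'ccdabedbececdeaddcbce'
  #10 SA[10]=11  'cdabedbececdeaddcbce'
  #11 SA[11]=21  'cdeaddcbce'
  #12 SA[12]=29  'ce'
  #13 SA[13]=19  'cecdeaddcbce'
  #14 SA[14]=12  'dabedbececdeaddcbce'
  #15 SA[15]=1  'daeaeddebccdabedbececdeaddcbce'
  #16 SA[16]=16  'dbececdeaddcbce'
  #17 SA[17]=26  'dcbce'
  #18 SA[18]=25  'ddcbce'
  #19 SA[19]=6  'ddebccdabedbececdeaddcbce'
  #20 SA[20]=22  'deaddcbce'
  #21 SA[21]=7  'debccdabedbececdeaddcbce'
  #22 SA[22]=30  'e'
  #23 SA[23]=23  'eaddcbce'
  #24 SA[24]=3  'eaeddebccdabedbececdeaddcbce'
  #25 SA[25]=8  'ebccdabedbececdeaddcbce'
  #26 SA[26]=20  'ecdeaddcbce'
  #27 SA[27]=18  'ececdeaddcbce'
  #28 SA[28]=0  'edaeaeddebccdabedbececdeaddcbce'
  #29 SA[29]=15  'edbececdeaddcbce'
  #30 SA[30]=5  'eddebccdabedbececdeaddcbce'

[13, 24, 2, 4, 9, 28, 17, 14, 27, 10, 11, 21, 29, 19, 12, 1, 16, 26, 25, 6, 22, 7, 30, 23, 3, 8, 20, 18, 0, 15, 5]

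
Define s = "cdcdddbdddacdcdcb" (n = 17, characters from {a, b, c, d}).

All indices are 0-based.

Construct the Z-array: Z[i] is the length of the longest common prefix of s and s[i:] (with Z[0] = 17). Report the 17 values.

Z[0]=17
i=1: fresh scan; Z[1]=0
i=2: fresh scan; Z[2]=2 extend→box=[2,4)
i=3: min(r-i=1, Z[1]=0)=0; Z[3]=0
i=4: fresh scan; Z[4]=0
i=5: fresh scan; Z[5]=0
i=6: fresh scan; Z[6]=0
i=7: fresh scan; Z[7]=0
i=8: fresh scan; Z[8]=0
i=9: fresh scan; Z[9]=0
i=10: fresh scan; Z[10]=0
i=11: fresh scan; Z[11]=4 extend→box=[11,15)
i=12: min(r-i=3, Z[1]=0)=0; Z[12]=0
i=13: min(r-i=2, Z[2]=2)=2; Z[13]=3 extend→box=[13,16)
i=14: min(r-i=2, Z[1]=0)=0; Z[14]=0
i=15: min(r-i=1, Z[2]=2)=1; Z[15]=1
i=16: fresh scan; Z[16]=0

[17, 0, 2, 0, 0, 0, 0, 0, 0, 0, 0, 4, 0, 3, 0, 1, 0]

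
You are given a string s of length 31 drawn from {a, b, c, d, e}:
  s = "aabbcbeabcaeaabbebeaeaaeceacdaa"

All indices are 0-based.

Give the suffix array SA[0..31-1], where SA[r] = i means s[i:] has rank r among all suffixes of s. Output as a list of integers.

[30, 29, 0, 12, 21, 1, 13, 7, 26, 10, 19, 22, 2, 14, 8, 3, 5, 17, 15, 9, 4, 27, 24, 28, 11, 20, 6, 25, 18, 16, 23]

rank→(start, suffix):
  0 → (30, 'a')
  1 → (29, 'aa')
  2 → (0, 'aabbcbeabcaeaabbebeaeaaeceacdaa')
  3 → (12, 'aabbebeaeaaeceacdaa')
  4 → (21, 'aaeceacdaa')
  5 → (1, 'abbcbeabcaeaabbebeaeaaeceacdaa')
  6 → (13, 'abbebeaeaaeceacdaa')
  7 → (7, 'abcaeaabbebeaeaaeceacdaa')
  8 → (26, 'acdaa')
  9 → (10, 'aeaabbebeaeaaeceacdaa')
  10 → (19, 'aeaaeceacdaa')
  11 → (22, 'aeceacdaa')
  12 → (2, 'bbcbeabcaeaabbebeaeaaeceacdaa')
  13 → (14, 'bbebeaeaaeceacdaa')
  14 → (8, 'bcaeaabbebeaeaaeceacdaa')
  15 → (3, 'bcbeabcaeaabbebeaeaaeceacdaa')
  16 → (5, 'beabcaeaabbebeaeaaeceacdaa')
  17 → (17, 'beaeaaeceacdaa')
  18 → (15, 'bebeaeaaeceacdaa')
  19 → (9, 'caeaabbebeaeaaeceacdaa')
  20 → (4, 'cbeabcaeaabbebeaeaaeceacdaa')
  21 → (27, 'cdaa')
  22 → (24, 'ceacdaa')
  23 → (28, 'daa')
  24 → (11, 'eaabbebeaeaaeceacdaa')
  25 → (20, 'eaaeceacdaa')
  26 → (6, 'eabcaeaabbebeaeaaeceacdaa')
  27 → (25, 'eacdaa')
  28 → (18, 'eaeaaeceacdaa')
  29 → (16, 'ebeaeaaeceacdaa')
  30 → (23, 'eceacdaa')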